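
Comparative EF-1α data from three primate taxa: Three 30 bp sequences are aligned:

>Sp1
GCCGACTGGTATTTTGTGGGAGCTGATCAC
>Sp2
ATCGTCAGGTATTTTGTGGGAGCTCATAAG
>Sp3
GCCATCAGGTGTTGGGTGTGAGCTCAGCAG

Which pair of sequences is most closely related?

Sp1 and Sp2

Sp1–Sp2: 7/30 differ, p = 0.233, d = 0.280.
Sp1–Sp3: 10/30 differ, p = 0.333, d = 0.441.
Sp2–Sp3: 9/30 differ, p = 0.300, d = 0.383.
The smallest distance is between Sp1 and Sp2.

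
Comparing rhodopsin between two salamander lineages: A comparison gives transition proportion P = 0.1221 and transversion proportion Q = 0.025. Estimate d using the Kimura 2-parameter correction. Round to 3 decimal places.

0.170

Under the Kimura two-parameter model, d = −½ ln(1 − 2P − Q) − ¼ ln(1 − 2Q).
1 − 2P − Q = 0.7308, giving −½ ln(0.7308) = 0.156808.
1 − 2Q = 0.95, giving −¼ ln(0.95) = 0.012823.
d = 0.156808 + 0.012823 = 0.169631.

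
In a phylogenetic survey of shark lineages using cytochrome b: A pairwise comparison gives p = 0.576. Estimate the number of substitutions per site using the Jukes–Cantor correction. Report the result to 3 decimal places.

d = −(3/4) ln(1 − 4p/3) = −0.75 ln(1 − 0.768) = −0.75 ln(0.232)
  = −0.75 × (-1.461018) = 1.095764 substitutions/site.

1.096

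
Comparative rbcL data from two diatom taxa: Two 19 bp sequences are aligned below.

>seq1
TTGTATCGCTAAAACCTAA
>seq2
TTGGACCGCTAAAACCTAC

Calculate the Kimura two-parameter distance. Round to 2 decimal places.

0.18

Of 19 sites, 1 differences are transitions and 2 are transversions, so P = 1/19 ≈ 0.052632 and Q = 2/19 ≈ 0.105263.
Under the Kimura two-parameter model, d = −½ ln(1 − 2P − Q) − ¼ ln(1 − 2Q).
1 − 2P − Q = 0.789473, giving −½ ln(0.789473) = 0.118195.
1 − 2Q = 0.789474, giving −¼ ln(0.789474) = 0.059097.
d = 0.118195 + 0.059097 = 0.177292.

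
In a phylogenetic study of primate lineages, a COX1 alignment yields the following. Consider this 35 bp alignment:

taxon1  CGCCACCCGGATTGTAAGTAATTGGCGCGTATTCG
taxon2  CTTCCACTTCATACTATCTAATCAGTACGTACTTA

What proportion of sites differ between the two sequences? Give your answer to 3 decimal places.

The sequences differ at 18 of 35 positions.
p = 18/35 = 0.514285… ≈ 0.514 (to 3 d.p.).

0.514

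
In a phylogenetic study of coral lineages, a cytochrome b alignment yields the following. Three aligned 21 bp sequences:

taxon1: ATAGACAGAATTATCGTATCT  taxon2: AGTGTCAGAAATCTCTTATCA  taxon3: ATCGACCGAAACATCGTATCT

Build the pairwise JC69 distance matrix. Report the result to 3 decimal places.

taxon1–taxon2: 7/21 sites differ → p ≈ 0.333333, d = −0.75 ln(1 − 0.444444) = 0.440839 ≈ 0.441.
taxon1–taxon3: 4/21 sites differ → p ≈ 0.190476, d = −0.75 ln(1 − 0.253968) = 0.219740 ≈ 0.220.
taxon2–taxon3: 8/21 sites differ → p ≈ 0.380952, d = −0.75 ln(1 − 0.507936) = 0.531860 ≈ 0.532.

d(taxon1,taxon2) = 0.441, d(taxon1,taxon3) = 0.220, d(taxon2,taxon3) = 0.532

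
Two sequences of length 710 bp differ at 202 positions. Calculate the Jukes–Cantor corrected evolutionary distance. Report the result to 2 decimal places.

p = 202/710 ≈ 0.284507.
d = −(3/4) ln(1 − 4p/3) = −0.75 ln(1 − 0.379343) = −0.75 ln(0.620657)
  = −0.75 × (-0.476977) = 0.357733 substitutions/site.

0.36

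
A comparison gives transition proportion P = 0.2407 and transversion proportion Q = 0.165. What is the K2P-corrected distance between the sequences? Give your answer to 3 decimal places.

Under the Kimura two-parameter model, d = −½ ln(1 − 2P − Q) − ¼ ln(1 − 2Q).
1 − 2P − Q = 0.3536, giving −½ ln(0.3536) = 0.519794.
1 − 2Q = 0.67, giving −¼ ln(0.67) = 0.100119.
d = 0.519794 + 0.100119 = 0.619913.

0.620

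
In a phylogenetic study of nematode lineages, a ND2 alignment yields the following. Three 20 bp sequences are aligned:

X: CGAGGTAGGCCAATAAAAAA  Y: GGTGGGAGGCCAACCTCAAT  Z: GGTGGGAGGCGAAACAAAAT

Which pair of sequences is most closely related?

X–Y: 8/20 differ, p = 0.400, d = 0.572.
X–Z: 7/20 differ, p = 0.350, d = 0.471.
Y–Z: 4/20 differ, p = 0.200, d = 0.233.
The smallest distance is between Y and Z.

Y and Z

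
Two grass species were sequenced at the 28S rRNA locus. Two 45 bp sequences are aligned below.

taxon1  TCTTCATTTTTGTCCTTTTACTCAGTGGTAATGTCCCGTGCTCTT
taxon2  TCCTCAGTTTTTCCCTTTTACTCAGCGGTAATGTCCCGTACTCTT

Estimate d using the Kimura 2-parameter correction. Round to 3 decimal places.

Of 45 sites, 4 differences are transitions and 2 are transversions, so P = 4/45 ≈ 0.088889 and Q = 2/45 ≈ 0.044444.
Under the Kimura two-parameter model, d = −½ ln(1 − 2P − Q) − ¼ ln(1 − 2Q).
1 − 2P − Q = 0.777778, giving −½ ln(0.777778) = 0.125657.
1 − 2Q = 0.911112, giving −¼ ln(0.911112) = 0.023272.
d = 0.125657 + 0.023272 = 0.148929.

0.149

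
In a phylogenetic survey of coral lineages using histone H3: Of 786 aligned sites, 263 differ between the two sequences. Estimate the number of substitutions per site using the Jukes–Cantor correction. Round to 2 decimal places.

0.44

p = 263/786 ≈ 0.334606.
d = −(3/4) ln(1 − 4p/3) = −0.75 ln(1 − 0.446141) = −0.75 ln(0.553859)
  = −0.75 × (-0.590845) = 0.443134 substitutions/site.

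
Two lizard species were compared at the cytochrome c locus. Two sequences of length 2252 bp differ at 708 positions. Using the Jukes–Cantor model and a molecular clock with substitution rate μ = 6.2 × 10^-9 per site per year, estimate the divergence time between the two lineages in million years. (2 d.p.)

p = 708/2252 ≈ 0.314387.
d = −(3/4) ln(1 − 4p/3) = −0.75 ln(1 − 0.419183) = −0.75 ln(0.580817)
  = −0.75 × (-0.543320) = 0.407490 substitutions/site.
Under a molecular clock d = 2μt, so t = d/(2μ) = 0.407490 / (2 × 6.2 × 10^-9) = 32.86 million years.

32.86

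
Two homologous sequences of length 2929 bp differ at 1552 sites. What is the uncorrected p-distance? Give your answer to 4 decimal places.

p = 1552/2929 = 0.529873… ≈ 0.5299 (to 4 d.p.).

0.5299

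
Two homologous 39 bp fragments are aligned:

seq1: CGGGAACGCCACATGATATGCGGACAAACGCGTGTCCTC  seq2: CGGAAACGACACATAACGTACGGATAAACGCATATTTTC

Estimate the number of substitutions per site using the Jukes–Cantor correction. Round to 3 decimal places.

The sequences differ at 11 of 39 sites, so p = 11/39 ≈ 0.282051.
d = −(3/4) ln(1 − 4p/3) = −0.75 ln(1 − 0.376068) = −0.75 ln(0.623932)
  = −0.75 × (-0.471714) = 0.353786 substitutions/site.

0.354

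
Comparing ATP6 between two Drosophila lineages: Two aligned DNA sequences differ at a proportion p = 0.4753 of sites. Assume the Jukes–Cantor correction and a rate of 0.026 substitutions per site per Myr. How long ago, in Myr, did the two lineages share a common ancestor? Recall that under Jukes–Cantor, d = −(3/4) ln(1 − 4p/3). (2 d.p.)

d = −(3/4) ln(1 − 4p/3) = −0.75 ln(1 − 0.633733) = −0.75 ln(0.366267)
  = −0.75 × (-1.004393) = 0.753295 substitutions/site.
Under a molecular clock d = 2μt, so t = d/(2μ) = 0.753295 / (2 × 0.026) = 14.49 Myr.

14.49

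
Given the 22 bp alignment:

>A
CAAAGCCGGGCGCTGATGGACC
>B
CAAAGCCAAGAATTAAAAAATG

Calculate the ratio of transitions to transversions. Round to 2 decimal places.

2.67

Transitions are A↔G and C↔T; transversions are all other mismatches.
Transitions: 8. Transversions: 3.
R = 8/3 = 2.666666… ≈ 2.67 (to 2 d.p.).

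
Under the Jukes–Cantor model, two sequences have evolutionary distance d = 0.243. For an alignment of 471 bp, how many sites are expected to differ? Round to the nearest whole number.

98

Invert JC69: p = (3/4)(1 − e^(−4d/3)) = 0.75 × (1 − e^(-0.324)) = 0.75 × (1 − 0.723250) = 0.207563.
Expected differing sites = pL ≈ 0.207563 × 471 = 97.762173 ≈ 98.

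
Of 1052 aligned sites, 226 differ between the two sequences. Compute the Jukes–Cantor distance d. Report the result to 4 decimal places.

0.2531

p = 226/1052 ≈ 0.214829.
d = −(3/4) ln(1 − 4p/3) = −0.75 ln(1 − 0.286439) = −0.75 ln(0.713561)
  = −0.75 × (-0.337487) = 0.253115 substitutions/site.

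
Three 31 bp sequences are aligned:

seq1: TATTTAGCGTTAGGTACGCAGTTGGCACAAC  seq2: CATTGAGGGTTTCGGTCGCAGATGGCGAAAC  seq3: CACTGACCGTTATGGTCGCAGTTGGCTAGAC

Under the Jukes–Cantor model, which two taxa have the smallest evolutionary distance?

seq2 and seq3

seq1–seq2: 10/31 differ, p = 0.323, d = 0.422.
seq1–seq3: 10/31 differ, p = 0.323, d = 0.422.
seq2–seq3: 8/31 differ, p = 0.258, d = 0.316.
The smallest distance is between seq2 and seq3.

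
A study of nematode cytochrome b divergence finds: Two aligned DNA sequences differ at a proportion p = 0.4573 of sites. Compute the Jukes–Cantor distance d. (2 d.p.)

d = −(3/4) ln(1 − 4p/3) = −0.75 ln(1 − 0.609733) = −0.75 ln(0.390267)
  = −0.75 × (-0.940924) = 0.705693 substitutions/site.

0.71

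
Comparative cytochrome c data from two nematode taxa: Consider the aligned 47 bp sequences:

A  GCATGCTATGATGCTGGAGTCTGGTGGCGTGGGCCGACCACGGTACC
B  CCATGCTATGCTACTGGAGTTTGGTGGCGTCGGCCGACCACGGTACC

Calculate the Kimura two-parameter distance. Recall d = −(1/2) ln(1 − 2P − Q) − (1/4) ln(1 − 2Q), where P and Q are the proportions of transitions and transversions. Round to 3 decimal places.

0.115

Of 47 sites, 2 differences are transitions and 3 are transversions, so P = 2/47 ≈ 0.042553 and Q = 3/47 ≈ 0.06383.
Under the Kimura two-parameter model, d = −½ ln(1 − 2P − Q) − ¼ ln(1 − 2Q).
1 − 2P − Q = 0.851064, giving −½ ln(0.851064) = 0.080634.
1 − 2Q = 0.87234, giving −¼ ln(0.87234) = 0.034144.
d = 0.080634 + 0.034144 = 0.114778.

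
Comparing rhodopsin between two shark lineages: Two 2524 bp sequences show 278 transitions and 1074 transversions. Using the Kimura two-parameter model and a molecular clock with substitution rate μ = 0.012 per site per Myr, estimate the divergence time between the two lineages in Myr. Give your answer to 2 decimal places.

P = 278/2524 ≈ 0.110143 and Q = 1074/2524 ≈ 0.425515.
Under the Kimura two-parameter model, d = −½ ln(1 − 2P − Q) − ¼ ln(1 − 2Q).
1 − 2P − Q = 0.354199, giving −½ ln(0.354199) = 0.518948.
1 − 2Q = 0.14897, giving −¼ ln(0.14897) = 0.476003.
d = 0.518948 + 0.476003 = 0.994951.
Under a molecular clock d = 2μt, so t = d/(2μ) = 0.994951 / (2 × 0.012) = 41.46 Myr.

41.46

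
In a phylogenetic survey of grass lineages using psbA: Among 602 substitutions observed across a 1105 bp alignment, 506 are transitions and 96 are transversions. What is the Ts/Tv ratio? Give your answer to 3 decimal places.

5.271

R = 506/96 = 5.270833… ≈ 5.271 (to 3 d.p.).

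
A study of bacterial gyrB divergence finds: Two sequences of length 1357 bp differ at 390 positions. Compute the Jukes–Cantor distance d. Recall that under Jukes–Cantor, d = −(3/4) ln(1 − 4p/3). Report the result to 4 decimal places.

0.3624

p = 390/1357 ≈ 0.287399.
d = −(3/4) ln(1 − 4p/3) = −0.75 ln(1 − 0.383199) = −0.75 ln(0.616801)
  = −0.75 × (-0.483209) = 0.362407 substitutions/site.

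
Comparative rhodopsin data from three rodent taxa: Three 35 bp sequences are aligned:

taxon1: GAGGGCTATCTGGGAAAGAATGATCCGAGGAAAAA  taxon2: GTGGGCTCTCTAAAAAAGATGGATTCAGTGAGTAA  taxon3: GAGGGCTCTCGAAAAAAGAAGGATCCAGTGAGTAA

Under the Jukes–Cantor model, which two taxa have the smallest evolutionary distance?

taxon2 and taxon3

taxon1–taxon2: 13/35 differ, p = 0.371, d = 0.513.
taxon1–taxon3: 11/35 differ, p = 0.314, d = 0.407.
taxon2–taxon3: 4/35 differ, p = 0.114, d = 0.124.
The smallest distance is between taxon2 and taxon3.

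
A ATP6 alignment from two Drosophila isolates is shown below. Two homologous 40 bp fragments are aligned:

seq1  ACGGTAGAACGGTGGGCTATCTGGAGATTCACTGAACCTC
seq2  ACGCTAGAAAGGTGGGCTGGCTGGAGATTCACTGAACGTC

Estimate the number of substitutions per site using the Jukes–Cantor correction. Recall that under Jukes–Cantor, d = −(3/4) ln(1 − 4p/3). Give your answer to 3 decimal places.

The sequences differ at 5 of 40 sites (4, 10, 19, 20, 38), so p = 5/40 = 0.125.
d = −(3/4) ln(1 − 4p/3) = −0.75 ln(1 − 0.166667) = −0.75 ln(0.833333)
  = −0.75 × (-0.182322) = 0.136742 substitutions/site.

0.137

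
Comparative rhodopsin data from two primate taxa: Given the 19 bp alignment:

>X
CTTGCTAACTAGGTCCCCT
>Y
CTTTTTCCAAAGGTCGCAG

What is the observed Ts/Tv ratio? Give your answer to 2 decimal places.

0.13

Transitions are A↔G and C↔T; transversions are all other mismatches.
Transitions: 1. Transversions: 8.
R = 1/8 = 0.125 ≈ 0.13 (to 2 d.p.).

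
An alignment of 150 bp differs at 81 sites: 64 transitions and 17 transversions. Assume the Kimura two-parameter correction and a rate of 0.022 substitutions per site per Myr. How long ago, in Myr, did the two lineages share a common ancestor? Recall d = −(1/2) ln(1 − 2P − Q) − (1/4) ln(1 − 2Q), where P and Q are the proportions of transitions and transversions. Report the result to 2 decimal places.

40.11

P = 64/150 ≈ 0.426667 and Q = 17/150 ≈ 0.113333.
Under the Kimura two-parameter model, d = −½ ln(1 − 2P − Q) − ¼ ln(1 − 2Q).
1 − 2P − Q = 0.033333, giving −½ ln(0.033333) = 1.700604.
1 − 2Q = 0.773334, giving −¼ ln(0.773334) = 0.064261.
d = 1.700604 + 0.064261 = 1.764865.
Under a molecular clock d = 2μt, so t = d/(2μ) = 1.764865 / (2 × 0.022) = 40.11 Myr.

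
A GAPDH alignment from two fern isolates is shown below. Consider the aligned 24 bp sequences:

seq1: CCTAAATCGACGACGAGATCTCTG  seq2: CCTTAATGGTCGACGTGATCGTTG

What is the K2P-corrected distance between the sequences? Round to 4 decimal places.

0.3072

Of 24 sites, 1 differences are transitions and 5 are transversions, so P = 1/24 ≈ 0.041667 and Q = 5/24 ≈ 0.208333.
Under the Kimura two-parameter model, d = −½ ln(1 − 2P − Q) − ¼ ln(1 − 2Q).
1 − 2P − Q = 0.708333, giving −½ ln(0.708333) = 0.172420.
1 − 2Q = 0.583334, giving −¼ ln(0.583334) = 0.134749.
d = 0.172420 + 0.134749 = 0.307169.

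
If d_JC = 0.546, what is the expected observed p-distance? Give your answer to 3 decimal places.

p = (3/4)(1 − e^(−4d/3)) = 0.75 × (1 − e^(-0.728)) = 0.75 × (1 − 0.482874) = 0.387845.

0.388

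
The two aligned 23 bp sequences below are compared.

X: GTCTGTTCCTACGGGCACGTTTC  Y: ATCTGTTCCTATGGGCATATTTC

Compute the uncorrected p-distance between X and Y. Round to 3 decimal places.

0.174

The sequences differ at 4 of 23 positions (sites 1, 12, 18, 19).
p = 4/23 = 0.173913… ≈ 0.174 (to 3 d.p.).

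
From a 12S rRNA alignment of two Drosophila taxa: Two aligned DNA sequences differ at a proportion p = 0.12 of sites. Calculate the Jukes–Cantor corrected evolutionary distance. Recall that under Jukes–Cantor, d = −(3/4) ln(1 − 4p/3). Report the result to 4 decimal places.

d = −(3/4) ln(1 − 4p/3) = −0.75 ln(1 − 0.16) = −0.75 ln(0.84)
  = −0.75 × (-0.174353) = 0.130765 substitutions/site.

0.1308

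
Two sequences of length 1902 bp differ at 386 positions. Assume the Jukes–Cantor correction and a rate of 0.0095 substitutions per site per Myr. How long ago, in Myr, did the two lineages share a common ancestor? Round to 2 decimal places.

12.45

p = 386/1902 ≈ 0.202944.
d = −(3/4) ln(1 − 4p/3) = −0.75 ln(1 − 0.270592) = −0.75 ln(0.729408)
  = −0.75 × (-0.315522) = 0.236642 substitutions/site.
Under a molecular clock d = 2μt, so t = d/(2μ) = 0.236642 / (2 × 0.0095) = 12.45 Myr.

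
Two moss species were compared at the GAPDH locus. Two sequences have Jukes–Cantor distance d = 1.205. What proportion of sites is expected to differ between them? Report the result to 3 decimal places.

0.600

p = (3/4)(1 − e^(−4d/3)) = 0.75 × (1 − e^(-1.606667)) = 0.75 × (1 − 0.200555) = 0.599584.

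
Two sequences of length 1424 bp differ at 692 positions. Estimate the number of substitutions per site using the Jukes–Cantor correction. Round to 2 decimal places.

0.78

p = 692/1424 ≈ 0.485955.
d = −(3/4) ln(1 − 4p/3) = −0.75 ln(1 − 0.64794) = −0.75 ln(0.35206)
  = −0.75 × (-1.043954) = 0.782966 substitutions/site.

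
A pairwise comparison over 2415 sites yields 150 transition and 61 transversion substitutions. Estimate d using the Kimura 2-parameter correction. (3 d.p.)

0.094

P = 150/2415 ≈ 0.062112 and Q = 61/2415 ≈ 0.025259.
Under the Kimura two-parameter model, d = −½ ln(1 − 2P − Q) − ¼ ln(1 − 2Q).
1 − 2P − Q = 0.850517, giving −½ ln(0.850517) = 0.080955.
1 − 2Q = 0.949482, giving −¼ ln(0.949482) = 0.012960.
d = 0.080955 + 0.012960 = 0.093915.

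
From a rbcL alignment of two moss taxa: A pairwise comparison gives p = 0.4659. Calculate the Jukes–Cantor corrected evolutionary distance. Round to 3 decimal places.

0.728

d = −(3/4) ln(1 − 4p/3) = −0.75 ln(1 − 0.6212) = −0.75 ln(0.3788)
  = −0.75 × (-0.970747) = 0.728060 substitutions/site.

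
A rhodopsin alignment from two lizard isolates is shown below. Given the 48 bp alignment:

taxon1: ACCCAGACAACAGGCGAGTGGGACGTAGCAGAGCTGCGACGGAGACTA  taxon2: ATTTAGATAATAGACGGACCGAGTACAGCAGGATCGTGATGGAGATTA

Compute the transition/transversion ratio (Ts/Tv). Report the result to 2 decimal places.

21.00

Transitions are A↔G and C↔T; transversions are all other mismatches.
Transitions: 21. Transversions: 1.
R = 21/1 = 21.00.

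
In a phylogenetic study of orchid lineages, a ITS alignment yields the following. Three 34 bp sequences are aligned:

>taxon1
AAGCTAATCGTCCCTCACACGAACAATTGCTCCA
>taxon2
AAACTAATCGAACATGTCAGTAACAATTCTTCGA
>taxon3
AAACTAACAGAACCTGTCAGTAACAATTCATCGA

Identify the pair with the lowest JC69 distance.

taxon2 and taxon3

taxon1–taxon2: 11/34 differ, p = 0.324, d = 0.423.
taxon1–taxon3: 12/34 differ, p = 0.353, d = 0.477.
taxon2–taxon3: 4/34 differ, p = 0.118, d = 0.128.
The smallest distance is between taxon2 and taxon3.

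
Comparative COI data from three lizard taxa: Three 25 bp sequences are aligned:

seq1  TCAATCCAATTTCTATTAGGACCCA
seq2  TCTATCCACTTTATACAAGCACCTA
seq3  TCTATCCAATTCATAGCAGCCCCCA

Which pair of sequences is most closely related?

seq1–seq2: 7/25 differ, p = 0.280, d = 0.351.
seq1–seq3: 7/25 differ, p = 0.280, d = 0.351.
seq2–seq3: 6/25 differ, p = 0.240, d = 0.289.
The smallest distance is between seq2 and seq3.

seq2 and seq3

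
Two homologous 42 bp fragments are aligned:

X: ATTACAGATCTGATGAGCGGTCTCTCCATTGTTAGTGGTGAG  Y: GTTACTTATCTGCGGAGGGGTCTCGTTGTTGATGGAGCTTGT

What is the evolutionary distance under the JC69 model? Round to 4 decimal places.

0.5819

The sequences differ at 17 of 42 sites, so p = 17/42 ≈ 0.404762.
d = −(3/4) ln(1 − 4p/3) = −0.75 ln(1 − 0.539683) = −0.75 ln(0.460317)
  = −0.75 × (-0.775840) = 0.581880 substitutions/site.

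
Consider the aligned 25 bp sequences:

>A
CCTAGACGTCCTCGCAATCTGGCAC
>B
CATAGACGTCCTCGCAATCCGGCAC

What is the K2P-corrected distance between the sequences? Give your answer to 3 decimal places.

Of 25 sites, 1 differences are transitions and 1 are transversions, so P = 1/25 = 0.04 and Q = 1/25 = 0.04.
Under the Kimura two-parameter model, d = −½ ln(1 − 2P − Q) − ¼ ln(1 − 2Q).
1 − 2P − Q = 0.88, giving −½ ln(0.88) = 0.063917.
1 − 2Q = 0.92, giving −¼ ln(0.92) = 0.020845.
d = 0.063917 + 0.020845 = 0.084762.

0.085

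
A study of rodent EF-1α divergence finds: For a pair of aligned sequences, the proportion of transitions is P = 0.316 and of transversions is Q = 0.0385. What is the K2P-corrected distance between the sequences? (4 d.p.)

0.5751

Under the Kimura two-parameter model, d = −½ ln(1 − 2P − Q) − ¼ ln(1 − 2Q).
1 − 2P − Q = 0.3295, giving −½ ln(0.3295) = 0.555089.
1 − 2Q = 0.923, giving −¼ ln(0.923) = 0.020032.
d = 0.555089 + 0.020032 = 0.575121.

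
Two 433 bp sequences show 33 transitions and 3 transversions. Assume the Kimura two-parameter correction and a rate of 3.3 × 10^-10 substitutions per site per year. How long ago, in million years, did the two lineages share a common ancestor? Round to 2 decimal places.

P = 33/433 ≈ 0.076212 and Q = 3/433 ≈ 0.006928.
Under the Kimura two-parameter model, d = −½ ln(1 − 2P − Q) − ¼ ln(1 − 2Q).
1 − 2P − Q = 0.840648, giving −½ ln(0.840648) = 0.086791.
1 − 2Q = 0.986144, giving −¼ ln(0.986144) = 0.003488.
d = 0.086791 + 0.003488 = 0.090279.
Under a molecular clock d = 2μt, so t = d/(2μ) = 0.090279 / (2 × 3.3 × 10^-10) = 136.79 million years.

136.79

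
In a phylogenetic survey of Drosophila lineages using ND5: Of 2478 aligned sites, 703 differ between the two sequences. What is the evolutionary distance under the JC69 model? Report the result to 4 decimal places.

p = 703/2478 ≈ 0.283697.
d = −(3/4) ln(1 − 4p/3) = −0.75 ln(1 − 0.378263) = −0.75 ln(0.621737)
  = −0.75 × (-0.475238) = 0.356429 substitutions/site.

0.3564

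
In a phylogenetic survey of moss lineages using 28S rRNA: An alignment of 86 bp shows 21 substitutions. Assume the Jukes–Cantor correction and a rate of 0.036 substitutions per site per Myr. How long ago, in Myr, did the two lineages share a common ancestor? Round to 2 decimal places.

p = 21/86 ≈ 0.244186.
d = −(3/4) ln(1 − 4p/3) = −0.75 ln(1 − 0.325581) = −0.75 ln(0.674419)
  = −0.75 × (-0.393904) = 0.295428 substitutions/site.
Under a molecular clock d = 2μt, so t = d/(2μ) = 0.295428 / (2 × 0.036) = 4.10 Myr.

4.10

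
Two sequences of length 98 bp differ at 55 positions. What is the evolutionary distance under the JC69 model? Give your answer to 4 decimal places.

p = 55/98 ≈ 0.561224.
d = −(3/4) ln(1 − 4p/3) = −0.75 ln(1 − 0.748299) = −0.75 ln(0.251701)
  = −0.75 × (-1.379513) = 1.034635 substitutions/site.

1.0346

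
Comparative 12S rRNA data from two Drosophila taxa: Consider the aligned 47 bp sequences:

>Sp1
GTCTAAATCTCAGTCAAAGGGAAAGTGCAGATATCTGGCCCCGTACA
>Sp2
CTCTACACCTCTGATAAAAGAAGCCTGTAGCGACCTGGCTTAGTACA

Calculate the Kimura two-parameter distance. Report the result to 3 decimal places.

0.548

Of 47 sites, 9 differences are transitions and 9 are transversions, so P = 9/47 ≈ 0.191489 and Q = 9/47 ≈ 0.191489.
Under the Kimura two-parameter model, d = −½ ln(1 − 2P − Q) − ¼ ln(1 − 2Q).
1 − 2P − Q = 0.425533, giving −½ ln(0.425533) = 0.427206.
1 − 2Q = 0.617022, giving −¼ ln(0.617022) = 0.120713.
d = 0.427206 + 0.120713 = 0.547919.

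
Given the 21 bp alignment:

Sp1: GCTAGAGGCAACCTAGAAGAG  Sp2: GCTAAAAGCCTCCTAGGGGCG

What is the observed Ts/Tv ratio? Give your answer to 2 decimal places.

1.33

Transitions are A↔G and C↔T; transversions are all other mismatches.
Transitions: 4. Transversions: 3.
R = 4/3 = 1.333333… ≈ 1.33 (to 2 d.p.).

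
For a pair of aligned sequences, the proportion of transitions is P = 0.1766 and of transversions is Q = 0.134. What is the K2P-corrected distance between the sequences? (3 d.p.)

Under the Kimura two-parameter model, d = −½ ln(1 − 2P − Q) − ¼ ln(1 − 2Q).
1 − 2P − Q = 0.5128, giving −½ ln(0.5128) = 0.333935.
1 − 2Q = 0.732, giving −¼ ln(0.732) = 0.077994.
d = 0.333935 + 0.077994 = 0.411929.

0.412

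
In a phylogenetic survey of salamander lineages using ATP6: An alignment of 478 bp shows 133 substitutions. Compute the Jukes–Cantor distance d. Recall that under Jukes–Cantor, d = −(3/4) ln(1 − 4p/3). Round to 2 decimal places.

0.35

p = 133/478 ≈ 0.278243.
d = −(3/4) ln(1 − 4p/3) = −0.75 ln(1 − 0.370991) = −0.75 ln(0.629009)
  = −0.75 × (-0.463610) = 0.347708 substitutions/site.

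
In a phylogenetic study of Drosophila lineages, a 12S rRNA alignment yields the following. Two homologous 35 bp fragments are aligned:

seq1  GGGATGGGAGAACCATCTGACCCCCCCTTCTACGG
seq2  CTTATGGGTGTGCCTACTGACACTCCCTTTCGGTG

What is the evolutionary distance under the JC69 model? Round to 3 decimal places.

0.635

The sequences differ at 15 of 35 sites, so p = 15/35 ≈ 0.428571.
d = −(3/4) ln(1 − 4p/3) = −0.75 ln(1 − 0.571428) = −0.75 ln(0.428572)
  = −0.75 × (-0.847297) = 0.635473 substitutions/site.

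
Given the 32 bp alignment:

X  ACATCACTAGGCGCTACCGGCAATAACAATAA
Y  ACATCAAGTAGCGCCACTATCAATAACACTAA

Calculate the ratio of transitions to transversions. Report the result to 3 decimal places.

Transitions are A↔G and C↔T; transversions are all other mismatches.
Transitions: 4. Transversions: 5.
R = 4/5 = 0.800.

0.800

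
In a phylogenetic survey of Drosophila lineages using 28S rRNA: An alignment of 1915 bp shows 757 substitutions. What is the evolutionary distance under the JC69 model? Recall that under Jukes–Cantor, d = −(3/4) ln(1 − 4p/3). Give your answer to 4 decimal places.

0.5616

p = 757/1915 ≈ 0.3953.
d = −(3/4) ln(1 − 4p/3) = −0.75 ln(1 − 0.527067) = −0.75 ln(0.472933)
  = −0.75 × (-0.748802) = 0.561602 substitutions/site.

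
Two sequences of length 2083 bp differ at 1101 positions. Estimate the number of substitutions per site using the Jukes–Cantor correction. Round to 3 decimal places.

0.915

p = 1101/2083 ≈ 0.528565.
d = −(3/4) ln(1 − 4p/3) = −0.75 ln(1 − 0.704753) = −0.75 ln(0.295247)
  = −0.75 × (-1.219943) = 0.914957 substitutions/site.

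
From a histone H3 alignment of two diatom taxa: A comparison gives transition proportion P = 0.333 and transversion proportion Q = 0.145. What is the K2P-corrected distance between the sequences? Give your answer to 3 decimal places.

0.919

Under the Kimura two-parameter model, d = −½ ln(1 − 2P − Q) − ¼ ln(1 − 2Q).
1 − 2P − Q = 0.189, giving −½ ln(0.189) = 0.833004.
1 − 2Q = 0.71, giving −¼ ln(0.71) = 0.085623.
d = 0.833004 + 0.085623 = 0.918627.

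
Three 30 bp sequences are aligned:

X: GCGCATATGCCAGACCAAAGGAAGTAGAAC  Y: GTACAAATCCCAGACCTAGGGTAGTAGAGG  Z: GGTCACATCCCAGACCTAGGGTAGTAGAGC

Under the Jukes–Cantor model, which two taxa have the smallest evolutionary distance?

X–Y: 9/30 differ, p = 0.300, d = 0.383.
X–Z: 8/30 differ, p = 0.267, d = 0.330.
Y–Z: 4/30 differ, p = 0.133, d = 0.147.
The smallest distance is between Y and Z.

Y and Z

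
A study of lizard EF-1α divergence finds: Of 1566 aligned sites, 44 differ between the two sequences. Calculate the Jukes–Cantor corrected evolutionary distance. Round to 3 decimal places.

0.029

p = 44/1566 ≈ 0.028097.
d = −(3/4) ln(1 − 4p/3) = −0.75 ln(1 − 0.037463) = −0.75 ln(0.962537)
  = −0.75 × (-0.038183) = 0.028637 substitutions/site.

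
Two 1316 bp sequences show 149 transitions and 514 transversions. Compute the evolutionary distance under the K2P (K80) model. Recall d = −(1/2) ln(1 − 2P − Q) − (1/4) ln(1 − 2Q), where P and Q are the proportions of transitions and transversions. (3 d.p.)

0.860

P = 149/1316 ≈ 0.113222 and Q = 514/1316 ≈ 0.390578.
Under the Kimura two-parameter model, d = −½ ln(1 − 2P − Q) − ¼ ln(1 − 2Q).
1 − 2P − Q = 0.382978, giving −½ ln(0.382978) = 0.479889.
1 − 2Q = 0.218844, giving −¼ ln(0.218844) = 0.379849.
d = 0.479889 + 0.379849 = 0.859738.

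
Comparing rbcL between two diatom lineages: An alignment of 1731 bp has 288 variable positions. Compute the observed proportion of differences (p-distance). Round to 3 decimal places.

0.166

p = 288/1731 = 0.166377… ≈ 0.166 (to 3 d.p.).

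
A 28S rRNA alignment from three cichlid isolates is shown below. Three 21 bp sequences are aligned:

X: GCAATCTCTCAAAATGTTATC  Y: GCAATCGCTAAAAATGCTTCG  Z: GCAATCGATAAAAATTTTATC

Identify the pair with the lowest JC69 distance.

X–Y: 6/21 differ, p = 0.286, d = 0.360.
X–Z: 4/21 differ, p = 0.190, d = 0.220.
Y–Z: 6/21 differ, p = 0.286, d = 0.360.
The smallest distance is between X and Z.

X and Z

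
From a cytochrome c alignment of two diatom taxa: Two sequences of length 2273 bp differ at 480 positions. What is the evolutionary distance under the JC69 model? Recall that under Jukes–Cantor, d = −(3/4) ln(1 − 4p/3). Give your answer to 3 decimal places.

0.248

p = 480/2273 ≈ 0.211175.
d = −(3/4) ln(1 − 4p/3) = −0.75 ln(1 − 0.281567) = −0.75 ln(0.718433)
  = −0.75 × (-0.330683) = 0.248012 substitutions/site.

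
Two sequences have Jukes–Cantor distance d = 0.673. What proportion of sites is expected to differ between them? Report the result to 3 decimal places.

p = (3/4)(1 − e^(−4d/3)) = 0.75 × (1 − e^(-0.897333)) = 0.75 × (1 − 0.407655) = 0.444259.

0.444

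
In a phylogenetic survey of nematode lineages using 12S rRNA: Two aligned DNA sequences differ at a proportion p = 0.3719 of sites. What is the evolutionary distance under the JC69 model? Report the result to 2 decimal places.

0.51

d = −(3/4) ln(1 − 4p/3) = −0.75 ln(1 − 0.495867) = −0.75 ln(0.504133)
  = −0.75 × (-0.684915) = 0.513686 substitutions/site.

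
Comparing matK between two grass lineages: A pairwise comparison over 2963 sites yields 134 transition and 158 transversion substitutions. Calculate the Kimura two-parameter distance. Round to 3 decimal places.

P = 134/2963 ≈ 0.045224 and Q = 158/2963 ≈ 0.053324.
Under the Kimura two-parameter model, d = −½ ln(1 − 2P − Q) − ¼ ln(1 − 2Q).
1 − 2P − Q = 0.856228, giving −½ ln(0.856228) = 0.077609.
1 − 2Q = 0.893352, giving −¼ ln(0.893352) = 0.028194.
d = 0.077609 + 0.028194 = 0.105803.

0.106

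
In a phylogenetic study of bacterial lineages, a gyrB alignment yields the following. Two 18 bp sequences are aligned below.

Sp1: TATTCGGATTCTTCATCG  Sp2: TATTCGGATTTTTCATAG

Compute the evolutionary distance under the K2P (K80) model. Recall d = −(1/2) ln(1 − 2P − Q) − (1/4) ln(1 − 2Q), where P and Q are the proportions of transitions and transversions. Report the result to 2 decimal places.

0.12

Of 18 sites, 1 differences are transitions and 1 are transversions, so P = 1/18 ≈ 0.055556 and Q = 1/18 ≈ 0.055556.
Under the Kimura two-parameter model, d = −½ ln(1 − 2P − Q) − ¼ ln(1 − 2Q).
1 − 2P − Q = 0.833332, giving −½ ln(0.833332) = 0.091162.
1 − 2Q = 0.888888, giving −¼ ln(0.888888) = 0.029446.
d = 0.091162 + 0.029446 = 0.120608.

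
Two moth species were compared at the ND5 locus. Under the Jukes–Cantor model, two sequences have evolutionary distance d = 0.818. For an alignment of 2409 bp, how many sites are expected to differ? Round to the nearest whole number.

1200

Invert JC69: p = (3/4)(1 − e^(−4d/3)) = 0.75 × (1 − e^(-1.090667)) = 0.75 × (1 − 0.335992) = 0.498006.
Expected differing sites = pL ≈ 0.498006 × 2409 = 1199.696454 ≈ 1200.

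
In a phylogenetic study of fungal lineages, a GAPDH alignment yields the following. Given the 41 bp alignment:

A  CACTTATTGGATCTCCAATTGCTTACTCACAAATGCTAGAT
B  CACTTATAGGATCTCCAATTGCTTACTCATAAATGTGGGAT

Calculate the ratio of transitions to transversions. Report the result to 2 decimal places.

1.50

Transitions are A↔G and C↔T; transversions are all other mismatches.
Transitions: 3. Transversions: 2.
R = 3/2 = 1.50.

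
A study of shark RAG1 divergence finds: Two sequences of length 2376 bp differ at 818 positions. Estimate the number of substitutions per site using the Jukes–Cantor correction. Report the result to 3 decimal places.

p = 818/2376 ≈ 0.344276.
d = −(3/4) ln(1 − 4p/3) = −0.75 ln(1 − 0.459035) = −0.75 ln(0.540965)
  = −0.75 × (-0.614401) = 0.460801 substitutions/site.

0.461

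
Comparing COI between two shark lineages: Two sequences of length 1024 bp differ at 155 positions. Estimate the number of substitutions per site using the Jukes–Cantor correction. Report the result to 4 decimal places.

p = 155/1024 ≈ 0.151367.
d = −(3/4) ln(1 − 4p/3) = −0.75 ln(1 − 0.201823) = −0.75 ln(0.798177)
  = −0.75 × (-0.225425) = 0.169069 substitutions/site.

0.1691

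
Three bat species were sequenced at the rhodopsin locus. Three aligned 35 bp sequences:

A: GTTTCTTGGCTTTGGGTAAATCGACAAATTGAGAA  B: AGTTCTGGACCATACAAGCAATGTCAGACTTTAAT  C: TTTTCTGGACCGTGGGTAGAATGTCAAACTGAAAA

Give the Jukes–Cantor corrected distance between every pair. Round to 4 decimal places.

A–B: 21/35 sites differ → p = 0.6, d = −0.75 ln(1 − 0.8) = 1.207078 ≈ 1.2071.
A–C: 11/35 sites differ → p ≈ 0.314286, d = −0.75 ln(1 − 0.419048) = 0.407315 ≈ 0.4073.
B–C: 13/35 sites differ → p ≈ 0.371429, d = −0.75 ln(1 − 0.495239) = 0.512753 ≈ 0.5128.

d(A,B) = 1.2071, d(A,C) = 0.4073, d(B,C) = 0.5128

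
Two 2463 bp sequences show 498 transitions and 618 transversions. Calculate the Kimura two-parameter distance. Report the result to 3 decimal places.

P = 498/2463 ≈ 0.202192 and Q = 618/2463 ≈ 0.250914.
Under the Kimura two-parameter model, d = −½ ln(1 − 2P − Q) − ¼ ln(1 − 2Q).
1 − 2P − Q = 0.344702, giving −½ ln(0.344702) = 0.532538.
1 − 2Q = 0.498172, giving −¼ ln(0.498172) = 0.174202.
d = 0.532538 + 0.174202 = 0.706740.

0.707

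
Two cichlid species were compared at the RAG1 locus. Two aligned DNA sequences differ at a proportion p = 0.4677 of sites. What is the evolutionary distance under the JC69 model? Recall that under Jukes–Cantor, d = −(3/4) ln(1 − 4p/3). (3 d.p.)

0.733

d = −(3/4) ln(1 − 4p/3) = −0.75 ln(1 − 0.6236) = −0.75 ln(0.3764)
  = −0.75 × (-0.977103) = 0.732827 substitutions/site.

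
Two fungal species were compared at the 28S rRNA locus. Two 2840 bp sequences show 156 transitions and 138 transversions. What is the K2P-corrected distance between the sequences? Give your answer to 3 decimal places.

0.112

P = 156/2840 ≈ 0.05493 and Q = 138/2840 ≈ 0.048592.
Under the Kimura two-parameter model, d = −½ ln(1 − 2P − Q) − ¼ ln(1 − 2Q).
1 − 2P − Q = 0.841548, giving −½ ln(0.841548) = 0.086256.
1 − 2Q = 0.902816, giving −¼ ln(0.902816) = 0.025559.
d = 0.086256 + 0.025559 = 0.111815.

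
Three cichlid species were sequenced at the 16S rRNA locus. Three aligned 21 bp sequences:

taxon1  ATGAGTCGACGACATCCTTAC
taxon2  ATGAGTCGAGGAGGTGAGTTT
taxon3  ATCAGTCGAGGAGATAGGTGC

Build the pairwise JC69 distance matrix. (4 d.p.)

d(taxon1,taxon2) = 0.5319, d(taxon1,taxon3) = 0.4408, d(taxon2,taxon3) = 0.3597

taxon1–taxon2: 8/21 sites differ → p ≈ 0.380952, d = −0.75 ln(1 − 0.507936) = 0.531860 ≈ 0.5319.
taxon1–taxon3: 7/21 sites differ → p ≈ 0.333333, d = −0.75 ln(1 − 0.444444) = 0.440839 ≈ 0.4408.
taxon2–taxon3: 6/21 sites differ → p ≈ 0.285714, d = −0.75 ln(1 − 0.380952) = 0.359679 ≈ 0.3597.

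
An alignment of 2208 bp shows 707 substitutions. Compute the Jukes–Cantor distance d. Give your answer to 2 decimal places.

p = 707/2208 ≈ 0.320199.
d = −(3/4) ln(1 − 4p/3) = −0.75 ln(1 − 0.426932) = −0.75 ln(0.573068)
  = −0.75 × (-0.556751) = 0.417563 substitutions/site.

0.42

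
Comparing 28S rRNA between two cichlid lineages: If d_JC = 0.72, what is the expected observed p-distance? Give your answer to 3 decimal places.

0.463

p = (3/4)(1 − e^(−4d/3)) = 0.75 × (1 − e^(-0.96)) = 0.75 × (1 − 0.382893) = 0.462830.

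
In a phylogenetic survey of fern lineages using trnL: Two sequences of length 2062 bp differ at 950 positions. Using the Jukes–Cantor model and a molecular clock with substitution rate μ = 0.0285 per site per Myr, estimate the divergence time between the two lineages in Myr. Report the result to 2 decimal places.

12.54

p = 950/2062 ≈ 0.460718.
d = −(3/4) ln(1 − 4p/3) = −0.75 ln(1 − 0.614291) = −0.75 ln(0.385709)
  = −0.75 × (-0.952672) = 0.714504 substitutions/site.
Under a molecular clock d = 2μt, so t = d/(2μ) = 0.714504 / (2 × 0.0285) = 12.54 Myr.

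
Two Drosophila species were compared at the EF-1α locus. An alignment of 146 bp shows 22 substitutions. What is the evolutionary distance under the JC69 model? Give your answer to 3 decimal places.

p = 22/146 ≈ 0.150685.
d = −(3/4) ln(1 − 4p/3) = −0.75 ln(1 − 0.200913) = −0.75 ln(0.799087)
  = −0.75 × (-0.224285) = 0.168214 substitutions/site.

0.168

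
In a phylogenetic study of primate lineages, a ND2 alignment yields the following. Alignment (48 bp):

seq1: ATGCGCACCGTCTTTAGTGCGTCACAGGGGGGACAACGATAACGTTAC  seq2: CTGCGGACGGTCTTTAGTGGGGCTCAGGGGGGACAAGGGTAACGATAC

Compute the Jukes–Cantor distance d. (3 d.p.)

The sequences differ at 9 of 48 sites (1, 6, 9, 20, 22, 24, 37, 39, 45), so p = 9/48 = 0.1875.
d = −(3/4) ln(1 − 4p/3) = −0.75 ln(1 − 0.25) = −0.75 ln(0.75)
  = −0.75 × (-0.287682) = 0.215762 substitutions/site.

0.216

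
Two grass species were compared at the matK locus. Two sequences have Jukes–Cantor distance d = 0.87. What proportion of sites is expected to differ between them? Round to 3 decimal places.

0.515

p = (3/4)(1 − e^(−4d/3)) = 0.75 × (1 − e^(-1.16)) = 0.75 × (1 − 0.313486) = 0.514886.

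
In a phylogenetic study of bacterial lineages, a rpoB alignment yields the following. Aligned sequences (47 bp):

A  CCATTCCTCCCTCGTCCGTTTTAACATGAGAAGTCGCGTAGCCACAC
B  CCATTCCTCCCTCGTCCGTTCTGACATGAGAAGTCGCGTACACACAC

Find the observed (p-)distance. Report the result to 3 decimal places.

0.085

The sequences differ at 4 of 47 positions (sites 21, 23, 41, 42).
p = 4/47 = 0.085106… ≈ 0.085 (to 3 d.p.).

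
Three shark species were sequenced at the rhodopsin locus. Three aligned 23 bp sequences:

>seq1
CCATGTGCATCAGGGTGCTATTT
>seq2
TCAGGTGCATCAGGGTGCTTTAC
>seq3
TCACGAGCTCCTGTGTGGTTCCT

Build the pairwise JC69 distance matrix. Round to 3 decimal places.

seq1–seq2: 5/23 sites differ → p ≈ 0.217391, d = −0.75 ln(1 − 0.289855) = 0.256715 ≈ 0.257.
seq1–seq3: 11/23 sites differ → p ≈ 0.478261, d = −0.75 ln(1 − 0.637681) = 0.761423 ≈ 0.761.
seq2–seq3: 10/23 sites differ → p ≈ 0.434783, d = −0.75 ln(1 − 0.579711) = 0.650110 ≈ 0.650.

d(seq1,seq2) = 0.257, d(seq1,seq3) = 0.761, d(seq2,seq3) = 0.650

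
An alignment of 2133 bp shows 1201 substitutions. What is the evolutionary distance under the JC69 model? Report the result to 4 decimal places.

1.0420

p = 1201/2133 ≈ 0.563057.
d = −(3/4) ln(1 − 4p/3) = −0.75 ln(1 − 0.750743) = −0.75 ln(0.249257)
  = −0.75 × (-1.389271) = 1.041953 substitutions/site.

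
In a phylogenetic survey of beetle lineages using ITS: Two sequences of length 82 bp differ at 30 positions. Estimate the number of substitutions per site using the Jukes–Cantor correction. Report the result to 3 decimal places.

0.502

p = 30/82 ≈ 0.365854.
d = −(3/4) ln(1 − 4p/3) = −0.75 ln(1 − 0.487805) = −0.75 ln(0.512195)
  = −0.75 × (-0.669050) = 0.501788 substitutions/site.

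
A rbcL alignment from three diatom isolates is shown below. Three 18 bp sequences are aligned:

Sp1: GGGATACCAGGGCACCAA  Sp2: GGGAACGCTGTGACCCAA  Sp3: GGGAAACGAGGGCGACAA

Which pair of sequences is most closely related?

Sp1–Sp2: 7/18 differ, p = 0.389, d = 0.548.
Sp1–Sp3: 4/18 differ, p = 0.222, d = 0.264.
Sp2–Sp3: 8/18 differ, p = 0.444, d = 0.673.
The smallest distance is between Sp1 and Sp3.

Sp1 and Sp3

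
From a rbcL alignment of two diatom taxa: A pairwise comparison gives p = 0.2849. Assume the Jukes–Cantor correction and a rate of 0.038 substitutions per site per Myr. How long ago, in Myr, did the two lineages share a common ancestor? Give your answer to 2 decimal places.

4.72

d = −(3/4) ln(1 − 4p/3) = −0.75 ln(1 − 0.379867) = −0.75 ln(0.620133)
  = −0.75 × (-0.477821) = 0.358366 substitutions/site.
Under a molecular clock d = 2μt, so t = d/(2μ) = 0.358366 / (2 × 0.038) = 4.72 Myr.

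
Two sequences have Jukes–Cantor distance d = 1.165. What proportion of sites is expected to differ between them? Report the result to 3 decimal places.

p = (3/4)(1 − e^(−4d/3)) = 0.75 × (1 − e^(-1.553333)) = 0.75 × (1 − 0.211542) = 0.591344.

0.591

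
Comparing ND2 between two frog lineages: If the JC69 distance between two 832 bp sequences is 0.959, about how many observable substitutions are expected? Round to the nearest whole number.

Invert JC69: p = (3/4)(1 − e^(−4d/3)) = 0.75 × (1 − e^(-1.278667)) = 0.75 × (1 − 0.278408) = 0.541194.
Expected differing sites = pL ≈ 0.541194 × 832 = 450.273408 ≈ 450.

450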